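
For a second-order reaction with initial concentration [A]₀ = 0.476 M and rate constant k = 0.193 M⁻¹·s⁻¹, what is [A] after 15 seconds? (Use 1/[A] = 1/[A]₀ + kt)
0.2002 M

1/[A] = 1/[A]₀ + k·t = 1/0.476 + (0.193)·(15) = 2.1008 + 2.8950 = 4.9958
[A] = 1/4.9958 = 0.2002 M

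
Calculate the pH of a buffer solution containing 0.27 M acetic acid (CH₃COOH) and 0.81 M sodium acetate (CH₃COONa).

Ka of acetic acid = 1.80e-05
pH = 5.22

pKa = -log(1.80e-05) = 4.74. pH = pKa + log([A⁻]/[HA]) = 4.74 + log(0.81/0.27)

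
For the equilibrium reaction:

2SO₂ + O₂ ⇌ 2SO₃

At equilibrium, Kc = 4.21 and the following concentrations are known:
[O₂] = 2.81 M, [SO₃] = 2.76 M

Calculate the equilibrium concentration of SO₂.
[SO₂] = 0.8024 M

Kc = ([SO₃]^2) / ([SO₂]^2 × [O₂]) = 4.21
[SO₂]^2 = (product terms)/(Kc · other reactant terms) = 7.6176 / (4.21 · 2.81) = 0.64392
[SO₂] = (0.64392)^(1/2) = 0.8024 M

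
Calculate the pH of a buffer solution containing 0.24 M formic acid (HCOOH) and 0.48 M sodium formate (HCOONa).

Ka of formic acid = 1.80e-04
pH = 4.05

pKa = -log(1.80e-04) = 3.74. pH = pKa + log([A⁻]/[HA]) = 3.74 + log(0.48/0.24)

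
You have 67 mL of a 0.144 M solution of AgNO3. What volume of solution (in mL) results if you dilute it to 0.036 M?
Using M₁V₁ = M₂V₂:
0.144 × 67 = 0.036 × V₂
V₂ = (0.144 × 67) / 0.036 = 268 mL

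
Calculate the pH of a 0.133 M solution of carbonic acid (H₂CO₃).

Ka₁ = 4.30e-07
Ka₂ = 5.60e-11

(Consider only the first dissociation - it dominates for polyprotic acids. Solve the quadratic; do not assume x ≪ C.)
pH = 3.62

x² + Ka₁·x − Ka₁·C = 0 with Ka₁ = 4.30e-07, C = 0.133.
x = (−Ka₁ + √(Ka₁² + 4·Ka₁·C))/2 = 2.3893e-04 M, so pH = 3.62.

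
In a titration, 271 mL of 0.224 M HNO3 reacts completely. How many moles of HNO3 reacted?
Moles = Molarity × Volume (L)
Moles = 0.224 M × 0.271 L = 0.0607 mol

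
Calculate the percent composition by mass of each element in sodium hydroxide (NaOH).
Na: 57.48%, O: 40.00%, H: 2.52%

Molar mass of NaOH = 40.0 g/mol
% Na = (1 × 22.99) / 40.0 × 100% = 22.99 / 40.0 × 100% = 57.48%
% O = (1 × 16.0) / 40.0 × 100% = 16 / 40.0 × 100% = 40.00%
% H = (1 × 1.008) / 40.0 × 100% = 1.008 / 40.0 × 100% = 2.52%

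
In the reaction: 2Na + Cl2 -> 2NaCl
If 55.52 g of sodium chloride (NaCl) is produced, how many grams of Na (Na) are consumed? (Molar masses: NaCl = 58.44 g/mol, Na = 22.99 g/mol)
Moles of NaCl = 55.52 g ÷ 58.44 g/mol = 0.950034 mol
Mole ratio: 2 mol Na / 2 mol NaCl
Moles of Na = 0.950034 × (2/2) = 0.950034 mol
Mass of Na = 0.950034 mol × 22.99 g/mol = 21.84 g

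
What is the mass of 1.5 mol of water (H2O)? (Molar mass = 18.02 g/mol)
Mass = 1.5 mol × 18.02 g/mol = 27.03 g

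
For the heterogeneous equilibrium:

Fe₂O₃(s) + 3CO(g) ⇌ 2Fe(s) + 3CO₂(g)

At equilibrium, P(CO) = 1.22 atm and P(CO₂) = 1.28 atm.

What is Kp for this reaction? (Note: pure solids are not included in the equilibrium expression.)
K_p = 1.155

Solids (Fe₂O₃, Fe) are excluded.
Kp = P(CO₂)³/P(CO)³ = (1.28)³/(1.22)³ = 2.097/1.816 = 1.155.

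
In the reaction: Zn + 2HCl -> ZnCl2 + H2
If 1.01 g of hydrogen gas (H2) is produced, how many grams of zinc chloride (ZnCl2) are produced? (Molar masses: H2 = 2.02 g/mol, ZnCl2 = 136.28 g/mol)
Moles of H2 = 1.01 g ÷ 2.02 g/mol = 0.5 mol
Mole ratio: 1 mol ZnCl2 / 1 mol H2
Moles of ZnCl2 = 0.5 × (1/1) = 0.5 mol
Mass of ZnCl2 = 0.5 mol × 136.28 g/mol = 68.14 g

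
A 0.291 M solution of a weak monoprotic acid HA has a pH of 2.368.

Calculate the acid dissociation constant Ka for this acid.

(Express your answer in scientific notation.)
K_a = 6.41e-05

[H⁺] = 10^(−pH) = 10^(−2.368) = 4.285e-03 M. For HA ⇌ H⁺ + A⁻, Ka = x²/(C − x) = (4.285e-03)²/(0.291 − 4.285e-03) = 6.41e-05.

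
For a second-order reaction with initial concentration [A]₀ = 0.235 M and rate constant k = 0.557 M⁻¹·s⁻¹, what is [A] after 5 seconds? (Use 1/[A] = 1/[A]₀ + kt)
0.1420 M

1/[A] = 1/[A]₀ + k·t = 1/0.235 + (0.557)·(5) = 4.2553 + 2.7850 = 7.0403
[A] = 1/7.0403 = 0.1420 M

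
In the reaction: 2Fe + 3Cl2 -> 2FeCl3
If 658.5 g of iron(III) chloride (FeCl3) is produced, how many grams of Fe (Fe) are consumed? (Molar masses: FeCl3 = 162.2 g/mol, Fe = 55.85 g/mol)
Moles of FeCl3 = 658.5 g ÷ 162.2 g/mol = 4.0598 mol
Mole ratio: 2 mol Fe / 2 mol FeCl3
Moles of Fe = 4.0598 × (2/2) = 4.0598 mol
Mass of Fe = 4.0598 mol × 55.85 g/mol = 226.7 g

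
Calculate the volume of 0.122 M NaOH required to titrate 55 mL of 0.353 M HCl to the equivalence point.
V_{base} = 159.1 mL

At equivalence: moles acid = moles base.
moles HCl = 0.353 M × 0.055 L = 0.019415 mol
V_NaOH = 0.019415 mol ÷ 0.122 M = 0.1591 L = 159.1 mL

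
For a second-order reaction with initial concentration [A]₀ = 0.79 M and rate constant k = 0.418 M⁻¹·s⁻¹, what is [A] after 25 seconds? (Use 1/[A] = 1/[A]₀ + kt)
0.0854 M

1/[A] = 1/[A]₀ + k·t = 1/0.79 + (0.418)·(25) = 1.2658 + 10.4500 = 11.7158
[A] = 1/11.7158 = 0.0854 M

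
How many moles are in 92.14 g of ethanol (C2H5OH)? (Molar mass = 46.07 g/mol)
Moles = 92.14 g ÷ 46.07 g/mol = 2 mol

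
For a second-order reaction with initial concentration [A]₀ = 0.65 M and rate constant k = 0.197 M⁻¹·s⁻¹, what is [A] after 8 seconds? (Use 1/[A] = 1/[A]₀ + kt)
0.3211 M

1/[A] = 1/[A]₀ + k·t = 1/0.65 + (0.197)·(8) = 1.5385 + 1.5760 = 3.1145
[A] = 1/3.1145 = 0.3211 M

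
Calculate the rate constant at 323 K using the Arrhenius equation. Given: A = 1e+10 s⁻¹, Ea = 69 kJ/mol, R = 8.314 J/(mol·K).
6.94e-02 s⁻¹

k = A·exp(-Ea/(R·T)) = 1e+10·exp(-69000/(8.314·323)) = 1e+10·exp(-25.6943) = 1e+10·6.9361e-12 = 6.94e-02 s⁻¹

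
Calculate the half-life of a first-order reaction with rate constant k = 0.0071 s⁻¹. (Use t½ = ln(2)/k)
97.63 s

t½ = ln(2)/k = 0.6931/0.0071 = 97.63 s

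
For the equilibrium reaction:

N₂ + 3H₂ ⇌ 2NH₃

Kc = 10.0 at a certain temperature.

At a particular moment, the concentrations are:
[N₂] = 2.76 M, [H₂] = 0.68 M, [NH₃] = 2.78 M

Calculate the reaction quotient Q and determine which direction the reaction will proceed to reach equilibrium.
Q = 8.905, Q < K, reaction proceeds forward (toward products)

Q = ([NH₃]^2) / ([N₂] × [H₂]^3)
  = ((2.78)^2) / ((2.76)·(0.68)^3) = 7.7284/0.86783 = 8.905
Since Q = 8.905 < Kc = 10.0, the reaction proceeds forward (toward products) to reach equilibrium.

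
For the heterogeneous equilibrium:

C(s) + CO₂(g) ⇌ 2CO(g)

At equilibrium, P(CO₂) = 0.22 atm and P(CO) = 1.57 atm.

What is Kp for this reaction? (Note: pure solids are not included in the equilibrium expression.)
K_p = 11.204

Solid C is excluded.
Kp = P(CO)²/P(CO₂) = (1.57)²/0.22 = 2.465/0.22 = 11.204.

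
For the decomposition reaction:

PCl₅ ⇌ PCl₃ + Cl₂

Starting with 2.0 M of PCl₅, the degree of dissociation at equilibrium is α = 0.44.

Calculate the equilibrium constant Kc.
K_c = 0.6914

x = α·[A]₀ = 0.44 × 2.0 = 0.88 M dissociated.
At eq: [PCl₅] = 2.0 − 0.88 = 1.12 M; [PCl₃] = [Cl₂] = x = 0.88 M.
Kc = [PCl₃][Cl₂]/[PCl₅] = (0.88)²/1.12 = 0.6914.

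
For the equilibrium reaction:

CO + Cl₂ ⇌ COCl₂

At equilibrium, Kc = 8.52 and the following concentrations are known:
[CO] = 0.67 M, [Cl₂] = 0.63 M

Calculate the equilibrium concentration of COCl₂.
[COCl₂] = 3.5963 M

Kc = ([COCl₂]) / ([CO] × [Cl₂]) = 8.52
[COCl₂]^1 = Kc · (reactant terms)/(other product terms) = 8.52 · 0.4221 / 1 = 3.5963
[COCl₂] = 3.5963 M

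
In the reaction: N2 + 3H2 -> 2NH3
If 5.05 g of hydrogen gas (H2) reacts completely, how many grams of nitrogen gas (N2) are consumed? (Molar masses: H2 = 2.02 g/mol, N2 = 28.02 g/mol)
Moles of H2 = 5.05 g ÷ 2.02 g/mol = 2.5 mol
Mole ratio: 1 mol N2 / 3 mol H2
Moles of N2 = 2.5 × (1/3) = 0.833333 mol
Mass of N2 = 0.833333 mol × 28.02 g/mol = 23.35 g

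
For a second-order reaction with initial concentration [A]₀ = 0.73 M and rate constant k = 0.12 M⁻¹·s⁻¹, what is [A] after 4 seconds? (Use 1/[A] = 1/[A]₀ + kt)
0.5406 M

1/[A] = 1/[A]₀ + k·t = 1/0.73 + (0.12)·(4) = 1.3699 + 0.4800 = 1.8499
[A] = 1/1.8499 = 0.5406 M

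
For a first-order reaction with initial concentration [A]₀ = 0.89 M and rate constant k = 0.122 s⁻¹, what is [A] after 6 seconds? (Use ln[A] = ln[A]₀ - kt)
0.4280 M

ln[A] = ln[A]₀ - k·t = ln(0.89) - (0.122)·(6) = -0.1165 - 0.7320 = -0.8485
[A] = e^(-0.8485) = 0.4280 M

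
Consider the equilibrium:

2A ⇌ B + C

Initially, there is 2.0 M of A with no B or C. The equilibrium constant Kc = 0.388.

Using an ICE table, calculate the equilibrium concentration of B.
[B] = 0.555 M

ICE: [A] = 2.0 − 2x, [B] = [C] = x.
Kc = x²/(2.0 − 2x)² = 0.388 ⇒ √Kc = x/(2.0 − 2x).
x = √0.388·2.0/(1 + 2√0.388) = 0.6229·2.0/2.2458 = 0.55472.
[B] = x = 0.555 M.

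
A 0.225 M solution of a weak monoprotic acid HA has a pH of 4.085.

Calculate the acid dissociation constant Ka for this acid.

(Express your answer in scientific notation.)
K_a = 3.01e-08

[H⁺] = 10^(−pH) = 10^(−4.085) = 8.222e-05 M. For HA ⇌ H⁺ + A⁻, Ka = x²/(C − x) = (8.222e-05)²/(0.225 − 8.222e-05) = 3.01e-08.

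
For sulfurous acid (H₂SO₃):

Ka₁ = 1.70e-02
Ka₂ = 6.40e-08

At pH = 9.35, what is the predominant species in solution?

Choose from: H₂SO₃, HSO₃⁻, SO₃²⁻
SO₃²⁻

pKa1 = 1.77, pKa2 = 7.19. Each pKa is the crossover between adjacent species; pH = 9.35 lies in the region where SO₃²⁻ predominates.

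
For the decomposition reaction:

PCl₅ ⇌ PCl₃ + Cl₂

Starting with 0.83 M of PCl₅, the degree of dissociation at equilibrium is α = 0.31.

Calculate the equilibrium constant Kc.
K_c = 0.1156

x = α·[A]₀ = 0.31 × 0.83 = 0.2573 M dissociated.
At eq: [PCl₅] = 0.83 − 0.2573 = 0.5727 M; [PCl₃] = [Cl₂] = x = 0.2573 M.
Kc = [PCl₃][Cl₂]/[PCl₅] = (0.2573)²/0.5727 = 0.1156.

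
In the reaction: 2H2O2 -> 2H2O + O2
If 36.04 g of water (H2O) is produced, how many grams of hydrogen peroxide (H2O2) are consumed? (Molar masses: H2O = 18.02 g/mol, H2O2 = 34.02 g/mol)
Moles of H2O = 36.04 g ÷ 18.02 g/mol = 2 mol
Mole ratio: 2 mol H2O2 / 2 mol H2O
Moles of H2O2 = 2 × (2/2) = 2 mol
Mass of H2O2 = 2 mol × 34.02 g/mol = 68.04 g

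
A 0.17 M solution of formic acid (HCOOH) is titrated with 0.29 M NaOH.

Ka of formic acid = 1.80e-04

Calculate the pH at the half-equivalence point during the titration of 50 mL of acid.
pH = pKa = 3.74

At the half-equivalence point, [HA] = [A⁻], so by Henderson–Hasselbalch pH = pKa + log(1) = pKa.
pKa = −log(1.80e-04) = 3.74.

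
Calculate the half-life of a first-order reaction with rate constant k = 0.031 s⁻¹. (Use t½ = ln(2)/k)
22.36 s

t½ = ln(2)/k = 0.6931/0.031 = 22.36 s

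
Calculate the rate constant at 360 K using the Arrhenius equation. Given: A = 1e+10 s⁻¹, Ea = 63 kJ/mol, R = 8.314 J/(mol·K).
7.22e+00 s⁻¹

k = A·exp(-Ea/(R·T)) = 1e+10·exp(-63000/(8.314·360)) = 1e+10·exp(-21.0488) = 1e+10·7.2212e-10 = 7.22e+00 s⁻¹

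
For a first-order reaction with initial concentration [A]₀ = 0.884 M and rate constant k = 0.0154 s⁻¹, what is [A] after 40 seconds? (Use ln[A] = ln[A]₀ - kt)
0.4774 M

ln[A] = ln[A]₀ - k·t = ln(0.884) - (0.0154)·(40) = -0.1233 - 0.6160 = -0.7393
[A] = e^(-0.7393) = 0.4774 M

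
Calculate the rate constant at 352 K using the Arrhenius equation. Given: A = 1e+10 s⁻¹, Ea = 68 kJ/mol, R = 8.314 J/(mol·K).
8.11e-01 s⁻¹

k = A·exp(-Ea/(R·T)) = 1e+10·exp(-68000/(8.314·352)) = 1e+10·exp(-23.2357) = 1e+10·8.1069e-11 = 8.11e-01 s⁻¹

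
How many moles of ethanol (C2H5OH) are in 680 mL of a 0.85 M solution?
Moles = Molarity × Volume (L)
Moles = 0.85 M × 0.68 L = 0.578 mol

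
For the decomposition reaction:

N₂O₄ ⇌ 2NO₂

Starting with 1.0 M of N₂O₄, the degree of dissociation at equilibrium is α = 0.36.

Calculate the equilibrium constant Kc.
K_c = 0.8100

x = α·[A]₀ = 0.36 × 1.0 = 0.36 M dissociated.
At eq: [N₂O₄] = 1.0 − 0.36 = 0.64 M; [NO₂] = 2x = 0.72 M.
Kc = [NO₂]²/[N₂O₄] = (0.72)²/0.64 = 0.81.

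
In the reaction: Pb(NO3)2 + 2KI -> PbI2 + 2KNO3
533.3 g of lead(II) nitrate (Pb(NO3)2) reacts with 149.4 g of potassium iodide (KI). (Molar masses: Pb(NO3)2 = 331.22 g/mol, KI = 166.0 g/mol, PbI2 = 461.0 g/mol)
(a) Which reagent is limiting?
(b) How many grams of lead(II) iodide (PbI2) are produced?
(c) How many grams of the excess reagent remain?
(a) KI, (b) 207.5 g, (c) 384.3 g

Moles of Pb(NO3)2 = 533.3 g ÷ 331.22 g/mol = 1.61011 mol
Moles of KI = 149.4 g ÷ 166.0 g/mol = 0.9 mol
Moles ÷ coefficient: Pb(NO3)2: 1.61011/1 = 1.61, KI: 0.9/2 = 0.45
(a) KI has the smaller value, so KI is the limiting reagent.
(b) Moles of PbI2 = 0.9 mol KI × (1/2) = 0.45 mol; mass = 0.45 mol × 461.0 g/mol = 207.5 g
(c) Pb(NO3)2 consumed = 0.9 × (1/2) = 0.45 mol; remaining = 1.61011 − 0.45 = 1.16011 mol; mass = 1.16011 mol × 331.22 g/mol = 384.3 g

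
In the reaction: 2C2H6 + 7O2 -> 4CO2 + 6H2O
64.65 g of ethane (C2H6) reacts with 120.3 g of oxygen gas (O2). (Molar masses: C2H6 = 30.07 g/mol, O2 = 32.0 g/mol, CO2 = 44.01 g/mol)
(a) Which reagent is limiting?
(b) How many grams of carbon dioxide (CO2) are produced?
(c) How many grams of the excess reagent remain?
(a) O2, (b) 94.54 g, (c) 32.35 g

Moles of C2H6 = 64.65 g ÷ 30.07 g/mol = 2.14998 mol
Moles of O2 = 120.3 g ÷ 32.0 g/mol = 3.75937 mol
Moles ÷ coefficient: C2H6: 2.14998/2 = 1.075, O2: 3.75937/7 = 0.5371
(a) O2 has the smaller value, so O2 is the limiting reagent.
(b) Moles of CO2 = 3.75937 mol O2 × (4/7) = 2.14821 mol; mass = 2.14821 mol × 44.01 g/mol = 94.54 g
(c) C2H6 consumed = 3.75937 × (2/7) = 1.07411 mol; remaining = 2.14998 − 1.07411 = 1.07588 mol; mass = 1.07588 mol × 30.07 g/mol = 32.35 g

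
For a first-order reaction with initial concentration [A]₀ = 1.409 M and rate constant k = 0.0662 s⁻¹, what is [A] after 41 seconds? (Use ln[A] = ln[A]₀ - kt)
0.0934 M

ln[A] = ln[A]₀ - k·t = ln(1.409) - (0.0662)·(41) = 0.3429 - 2.7142 = -2.3713
[A] = e^(-2.3713) = 0.0934 M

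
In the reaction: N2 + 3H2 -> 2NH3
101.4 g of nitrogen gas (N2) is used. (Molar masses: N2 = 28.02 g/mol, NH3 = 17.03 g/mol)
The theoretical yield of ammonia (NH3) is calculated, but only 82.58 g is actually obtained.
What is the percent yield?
Moles of N2 = 101.4 g ÷ 28.02 g/mol = 3.61884 mol
Mole ratio: 2 mol NH3 / 1 mol N2
Moles of NH3 = 3.61884 × (2/1) = 7.23769 mol
Theoretical yield = 7.23769 mol × 17.03 g/mol = 123.26 g
Actual yield = 82.58 g
Percent yield = (82.58 / 123.26) × 100% = 67.0%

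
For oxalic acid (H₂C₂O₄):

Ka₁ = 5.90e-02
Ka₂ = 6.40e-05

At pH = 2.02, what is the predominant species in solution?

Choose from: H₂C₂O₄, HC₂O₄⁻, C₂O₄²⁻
HC₂O₄⁻

pKa1 = 1.23, pKa2 = 4.19. Each pKa is the crossover between adjacent species; pH = 2.02 lies in the region where HC₂O₄⁻ predominates.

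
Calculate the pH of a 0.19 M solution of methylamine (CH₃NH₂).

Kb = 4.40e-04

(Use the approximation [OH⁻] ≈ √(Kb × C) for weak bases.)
pH = 11.96

[OH⁻] = √(Kb × C) = √(4.40e-04 × 0.19) = 9.1433e-03. pOH = 2.04, pH = 14 - pOH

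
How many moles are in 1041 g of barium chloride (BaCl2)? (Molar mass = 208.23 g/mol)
Moles = 1041 g ÷ 208.23 g/mol = 4.999 mol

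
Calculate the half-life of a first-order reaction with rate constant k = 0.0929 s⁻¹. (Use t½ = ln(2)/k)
7.46 s

t½ = ln(2)/k = 0.6931/0.0929 = 7.46 s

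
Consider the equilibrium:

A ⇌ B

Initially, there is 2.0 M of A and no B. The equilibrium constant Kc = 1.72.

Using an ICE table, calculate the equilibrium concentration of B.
[B] = 1.265 M

ICE: [A] = 2.0 − x, [B] = x.
Kc = x/(2.0 − x) = 1.72 ⇒ x = 1.72·2.0/(1 + 1.72) = 3.44/2.72 = 1.265.
[B] = x = 1.265 M.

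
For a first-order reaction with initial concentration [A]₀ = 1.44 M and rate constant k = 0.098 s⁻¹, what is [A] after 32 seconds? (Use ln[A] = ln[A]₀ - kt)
0.0626 M

ln[A] = ln[A]₀ - k·t = ln(1.44) - (0.098)·(32) = 0.3646 - 3.1360 = -2.7714
[A] = e^(-2.7714) = 0.0626 M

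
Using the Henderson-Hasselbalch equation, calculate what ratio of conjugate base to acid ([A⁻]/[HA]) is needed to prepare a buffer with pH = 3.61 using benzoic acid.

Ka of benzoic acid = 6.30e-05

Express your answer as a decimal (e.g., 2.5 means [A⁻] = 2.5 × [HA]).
[A⁻]/[HA] = 0.257

pKa = −log(6.30e-05) = 4.2007. pH = pKa + log([A⁻]/[HA]). 3.61 = 4.2007 + log(ratio). log(ratio) = 3.61 − 4.2007 = -0.5907. ratio = 10^(-0.5907) = 0.257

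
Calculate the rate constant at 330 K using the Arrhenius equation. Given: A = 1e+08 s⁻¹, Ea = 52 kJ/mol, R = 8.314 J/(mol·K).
5.87e-01 s⁻¹

k = A·exp(-Ea/(R·T)) = 1e+08·exp(-52000/(8.314·330)) = 1e+08·exp(-18.9531) = 1e+08·5.8721e-09 = 5.87e-01 s⁻¹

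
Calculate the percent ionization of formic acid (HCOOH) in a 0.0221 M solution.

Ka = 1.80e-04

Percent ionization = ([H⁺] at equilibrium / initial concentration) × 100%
Percent ionization = 8.63%

Let x = [H⁺]. Ka = x²/(C - x) ⇒ x² + (1.80e-04)x - (1.80e-04)(0.0221) = 0. x = 1.9065e-03. Percent = (1.9065e-03/0.0221) × 100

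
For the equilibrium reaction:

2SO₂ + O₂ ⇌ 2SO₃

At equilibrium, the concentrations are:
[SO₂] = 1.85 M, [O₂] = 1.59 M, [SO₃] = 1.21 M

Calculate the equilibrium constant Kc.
K_c = 0.2690

Kc = ([SO₃]^2) / ([SO₂]^2 × [O₂])
   = ((1.21)^2) / ((1.85)^2·(1.59))
   = 1.4641 / 5.4418 = 0.2690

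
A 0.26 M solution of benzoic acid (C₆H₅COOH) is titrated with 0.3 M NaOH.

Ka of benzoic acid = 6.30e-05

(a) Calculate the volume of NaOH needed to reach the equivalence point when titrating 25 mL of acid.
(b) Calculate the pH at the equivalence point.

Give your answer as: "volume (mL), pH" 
V = 21.7 mL, pH = 8.67

(a) At equivalence: moles acid = moles base.
moles acid = 0.26 × 0.025 = 0.0065 mol; V_NaOH = 0.0065/0.3 = 0.02167 L = 21.7 mL.
(b) At equivalence, all acid → conjugate base A⁻ at [A⁻] = 0.0065/0.04667 = 0.1393 M.
Kb = Kw/Ka = 1.0e-14/6.30e-05 = 1.587e-10; [OH⁻] = √(Kb·[A⁻]) = 4.702e-06; pOH = 5.33; pH = 14 − pOH = 8.67.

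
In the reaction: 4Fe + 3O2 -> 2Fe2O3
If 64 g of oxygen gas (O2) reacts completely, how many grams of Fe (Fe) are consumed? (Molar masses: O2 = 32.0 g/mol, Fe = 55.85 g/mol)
Moles of O2 = 64 g ÷ 32.0 g/mol = 2 mol
Mole ratio: 4 mol Fe / 3 mol O2
Moles of Fe = 2 × (4/3) = 2.66667 mol
Mass of Fe = 2.66667 mol × 55.85 g/mol = 148.9 g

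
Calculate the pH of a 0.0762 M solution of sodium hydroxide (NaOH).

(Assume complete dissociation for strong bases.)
pH = 12.88

[OH⁻] = 0.0762 M for strong base. pOH = -log[OH⁻] = 1.12, pH = 14 - pOH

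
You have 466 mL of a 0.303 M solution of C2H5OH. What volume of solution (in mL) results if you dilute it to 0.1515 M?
Using M₁V₁ = M₂V₂:
0.303 × 466 = 0.1515 × V₂
V₂ = (0.303 × 466) / 0.1515 = 932 mL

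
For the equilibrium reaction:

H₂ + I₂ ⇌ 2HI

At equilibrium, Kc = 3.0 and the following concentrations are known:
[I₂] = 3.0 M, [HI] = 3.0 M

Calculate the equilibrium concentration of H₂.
[H₂] = 1.0000 M

Kc = ([HI]^2) / ([H₂] × [I₂]) = 3.0
[H₂]^1 = (product terms)/(Kc · other reactant terms) = 9 / (3.0 · 3) = 1
[H₂] = 1.0000 M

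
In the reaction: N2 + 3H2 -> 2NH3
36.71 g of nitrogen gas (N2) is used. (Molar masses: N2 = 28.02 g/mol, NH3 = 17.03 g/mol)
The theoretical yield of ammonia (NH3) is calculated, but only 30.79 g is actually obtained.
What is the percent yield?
Moles of N2 = 36.71 g ÷ 28.02 g/mol = 1.31014 mol
Mole ratio: 2 mol NH3 / 1 mol N2
Moles of NH3 = 1.31014 × (2/1) = 2.62027 mol
Theoretical yield = 2.62027 mol × 17.03 g/mol = 44.623 g
Actual yield = 30.79 g
Percent yield = (30.79 / 44.623) × 100% = 69.0%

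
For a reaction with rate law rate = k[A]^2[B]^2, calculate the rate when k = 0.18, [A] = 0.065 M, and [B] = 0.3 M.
6.845e-05 M/s

rate = k·[A]^2·[B]^2 = 0.18·(0.065)^2·(0.3)^2 = 0.18·0.004225·0.09 = 6.845e-05 M/s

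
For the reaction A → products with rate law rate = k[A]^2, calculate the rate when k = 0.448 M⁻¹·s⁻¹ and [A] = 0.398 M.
0.07096 M/s

rate = k·[A]^2 = 0.448·(0.398)^2 = 0.448·0.158404 = 0.07096 M/s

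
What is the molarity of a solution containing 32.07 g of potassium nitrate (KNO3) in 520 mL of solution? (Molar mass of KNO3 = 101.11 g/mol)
Moles of KNO3 = 32.07 g ÷ 101.11 g/mol = 0.317179 mol
Volume = 520 mL = 0.52 L
Molarity = 0.317179 mol ÷ 0.52 L = 0.61 M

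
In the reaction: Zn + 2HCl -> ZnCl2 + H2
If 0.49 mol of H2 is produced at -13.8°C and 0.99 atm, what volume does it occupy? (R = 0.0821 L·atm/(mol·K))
T = -13.8°C + 273.15 = 259.35 K
V = nRT/P = (0.49 × 0.0821 × 259.35) / 0.99
V = 10.54 L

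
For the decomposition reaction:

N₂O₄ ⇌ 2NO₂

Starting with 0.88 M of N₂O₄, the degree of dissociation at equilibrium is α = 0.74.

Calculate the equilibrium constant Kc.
K_c = 7.4137

x = α·[A]₀ = 0.74 × 0.88 = 0.6512 M dissociated.
At eq: [N₂O₄] = 0.88 − 0.6512 = 0.2288 M; [NO₂] = 2x = 1.302 M.
Kc = [NO₂]²/[N₂O₄] = (1.302)²/0.2288 = 7.414.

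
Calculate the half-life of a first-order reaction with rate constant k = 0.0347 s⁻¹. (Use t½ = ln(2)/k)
19.98 s

t½ = ln(2)/k = 0.6931/0.0347 = 19.98 s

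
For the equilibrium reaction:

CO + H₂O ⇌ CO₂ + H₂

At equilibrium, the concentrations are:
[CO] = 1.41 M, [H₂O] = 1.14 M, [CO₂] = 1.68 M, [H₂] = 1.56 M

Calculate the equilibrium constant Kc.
K_c = 1.6305

Kc = ([CO₂] × [H₂]) / ([CO] × [H₂O])
   = ((1.68)·(1.56)) / ((1.41)·(1.14))
   = 2.6208 / 1.6074 = 1.6305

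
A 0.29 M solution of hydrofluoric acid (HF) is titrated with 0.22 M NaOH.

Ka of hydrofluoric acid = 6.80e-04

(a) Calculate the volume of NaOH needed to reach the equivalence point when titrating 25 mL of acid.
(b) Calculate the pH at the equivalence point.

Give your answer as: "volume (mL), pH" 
V = 33.0 mL, pH = 8.13

(a) At equivalence: moles acid = moles base.
moles acid = 0.29 × 0.025 = 0.00725 mol; V_NaOH = 0.00725/0.22 = 0.03295 L = 33.0 mL.
(b) At equivalence, all acid → conjugate base A⁻ at [A⁻] = 0.00725/0.05795 = 0.1251 M.
Kb = Kw/Ka = 1.0e-14/6.80e-04 = 1.471e-11; [OH⁻] = √(Kb·[A⁻]) = 1.356e-06; pOH = 5.87; pH = 14 − pOH = 8.13.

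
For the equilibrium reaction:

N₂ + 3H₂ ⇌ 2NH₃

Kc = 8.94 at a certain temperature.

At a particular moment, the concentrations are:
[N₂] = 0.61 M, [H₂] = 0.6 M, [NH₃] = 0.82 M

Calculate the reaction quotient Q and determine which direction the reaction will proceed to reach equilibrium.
Q = 5.103, Q < K, reaction proceeds forward (toward products)

Q = ([NH₃]^2) / ([N₂] × [H₂]^3)
  = ((0.82)^2) / ((0.61)·(0.6)^3) = 0.6724/0.13176 = 5.103
Since Q = 5.103 < Kc = 8.94, the reaction proceeds forward (toward products) to reach equilibrium.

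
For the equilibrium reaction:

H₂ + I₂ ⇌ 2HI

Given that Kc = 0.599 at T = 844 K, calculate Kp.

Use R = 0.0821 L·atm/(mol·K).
K_p = 0.5990

Δn = (moles gaseous products) − (moles gaseous reactants) = 0
T = 844 K; RT = 0.0821 × 844 = 69.2924
Kp = Kc·(RT)^Δn = 0.599 × (69.2924)^0 = 0.599 × 1 = 0.5990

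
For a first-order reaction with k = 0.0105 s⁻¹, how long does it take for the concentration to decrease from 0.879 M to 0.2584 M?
116.60 s

From ln[A] = ln[A]₀ - k·t: t = ln([A]₀/[A])/k = ln(0.879/0.2584)/0.0105 = ln(3.4017)/0.0105 = 1.2243/0.0105 = 116.60 s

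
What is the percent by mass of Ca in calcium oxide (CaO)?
Mass of Ca in formula = 40.08 × 1 = 40.08 g/mol
Molar mass = 56.08 g/mol
% Ca = (40.08/56.08) × 100% = 71.47%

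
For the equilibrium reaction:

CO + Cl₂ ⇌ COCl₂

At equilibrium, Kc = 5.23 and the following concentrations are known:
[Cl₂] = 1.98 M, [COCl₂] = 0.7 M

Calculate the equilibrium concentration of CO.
[CO] = 0.0676 M

Kc = ([COCl₂]) / ([CO] × [Cl₂]) = 5.23
[CO]^1 = (product terms)/(Kc · other reactant terms) = 0.7 / (5.23 · 1.98) = 0.067598
[CO] = 0.0676 M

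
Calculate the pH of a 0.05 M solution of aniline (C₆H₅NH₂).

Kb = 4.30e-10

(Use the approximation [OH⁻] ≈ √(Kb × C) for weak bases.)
pH = 8.67

[OH⁻] = √(Kb × C) = √(4.30e-10 × 0.05) = 4.6368e-06. pOH = 5.33, pH = 14 - pOH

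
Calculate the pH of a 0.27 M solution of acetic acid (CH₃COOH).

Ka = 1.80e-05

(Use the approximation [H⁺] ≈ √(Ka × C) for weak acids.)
pH = 2.66

[H⁺] = √(Ka × C) = √(1.80e-05 × 0.27) = 2.2045e-03. pH = -log(2.2045e-03)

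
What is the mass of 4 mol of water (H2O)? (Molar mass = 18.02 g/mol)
Mass = 4 mol × 18.02 g/mol = 72.08 g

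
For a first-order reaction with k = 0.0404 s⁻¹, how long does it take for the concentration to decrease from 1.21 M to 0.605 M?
17.16 s

From ln[A] = ln[A]₀ - k·t: t = ln([A]₀/[A])/k = ln(1.21/0.605)/0.0404 = ln(2.0000)/0.0404 = 0.6931/0.0404 = 17.16 s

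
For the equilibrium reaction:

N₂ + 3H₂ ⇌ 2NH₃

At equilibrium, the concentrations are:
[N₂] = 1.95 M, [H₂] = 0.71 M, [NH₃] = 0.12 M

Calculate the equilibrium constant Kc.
K_c = 0.0206

Kc = ([NH₃]^2) / ([N₂] × [H₂]^3)
   = ((0.12)^2) / ((1.95)·(0.71)^3)
   = 0.0144 / 0.69793 = 0.0206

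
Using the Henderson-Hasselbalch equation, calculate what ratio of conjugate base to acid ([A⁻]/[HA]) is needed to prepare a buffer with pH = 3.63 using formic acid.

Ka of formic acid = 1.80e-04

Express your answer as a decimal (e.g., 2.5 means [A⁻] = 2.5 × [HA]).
[A⁻]/[HA] = 0.768

pKa = −log(1.80e-04) = 3.7447. pH = pKa + log([A⁻]/[HA]). 3.63 = 3.7447 + log(ratio). log(ratio) = 3.63 − 3.7447 = -0.1147. ratio = 10^(-0.1147) = 0.768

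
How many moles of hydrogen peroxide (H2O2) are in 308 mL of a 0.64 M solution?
Moles = Molarity × Volume (L)
Moles = 0.64 M × 0.308 L = 0.1971 mol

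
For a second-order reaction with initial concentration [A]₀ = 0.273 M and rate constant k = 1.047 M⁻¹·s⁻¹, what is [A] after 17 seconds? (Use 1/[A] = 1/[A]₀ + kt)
0.0466 M

1/[A] = 1/[A]₀ + k·t = 1/0.273 + (1.047)·(17) = 3.6630 + 17.7990 = 21.4620
[A] = 1/21.4620 = 0.0466 M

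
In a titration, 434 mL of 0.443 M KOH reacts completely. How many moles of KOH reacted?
Moles = Molarity × Volume (L)
Moles = 0.443 M × 0.434 L = 0.1923 mol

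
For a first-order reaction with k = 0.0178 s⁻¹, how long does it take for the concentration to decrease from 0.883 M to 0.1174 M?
113.36 s

From ln[A] = ln[A]₀ - k·t: t = ln([A]₀/[A])/k = ln(0.883/0.1174)/0.0178 = ln(7.5213)/0.0178 = 2.0177/0.0178 = 113.36 s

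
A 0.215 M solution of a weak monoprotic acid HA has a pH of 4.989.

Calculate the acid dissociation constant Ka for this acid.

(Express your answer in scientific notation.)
K_a = 4.89e-10

[H⁺] = 10^(−pH) = 10^(−4.989) = 1.026e-05 M. For HA ⇌ H⁺ + A⁻, Ka = x²/(C − x) = (1.026e-05)²/(0.215 − 1.026e-05) = 4.89e-10.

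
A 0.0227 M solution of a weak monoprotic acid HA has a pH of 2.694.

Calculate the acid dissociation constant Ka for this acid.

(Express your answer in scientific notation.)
K_a = 1.98e-04

[H⁺] = 10^(−pH) = 10^(−2.694) = 2.023e-03 M. For HA ⇌ H⁺ + A⁻, Ka = x²/(C − x) = (2.023e-03)²/(0.0227 − 2.023e-03) = 1.98e-04.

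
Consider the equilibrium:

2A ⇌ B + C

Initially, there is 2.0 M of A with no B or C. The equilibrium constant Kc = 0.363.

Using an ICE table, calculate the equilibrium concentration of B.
[B] = 0.546 M

ICE: [A] = 2.0 − 2x, [B] = [C] = x.
Kc = x²/(2.0 − 2x)² = 0.363 ⇒ √Kc = x/(2.0 − 2x).
x = √0.363·2.0/(1 + 2√0.363) = 0.60249·2.0/2.205 = 0.54648.
[B] = x = 0.546 M.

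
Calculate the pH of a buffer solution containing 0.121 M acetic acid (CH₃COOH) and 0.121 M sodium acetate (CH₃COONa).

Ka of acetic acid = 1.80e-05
pH = 4.74

pKa = -log(1.80e-05) = 4.74. pH = pKa + log([A⁻]/[HA]) = 4.74 + log(0.121/0.121)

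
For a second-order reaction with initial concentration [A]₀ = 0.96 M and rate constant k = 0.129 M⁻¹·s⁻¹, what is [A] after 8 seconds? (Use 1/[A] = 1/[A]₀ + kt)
0.4822 M

1/[A] = 1/[A]₀ + k·t = 1/0.96 + (0.129)·(8) = 1.0417 + 1.0320 = 2.0737
[A] = 1/2.0737 = 0.4822 M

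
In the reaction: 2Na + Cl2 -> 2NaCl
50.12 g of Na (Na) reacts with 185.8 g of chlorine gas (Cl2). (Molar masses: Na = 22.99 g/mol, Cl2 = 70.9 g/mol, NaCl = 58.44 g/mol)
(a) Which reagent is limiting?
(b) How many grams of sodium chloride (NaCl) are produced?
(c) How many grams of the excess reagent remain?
(a) Na, (b) 127.4 g, (c) 108.5 g

Moles of Na = 50.12 g ÷ 22.99 g/mol = 2.18008 mol
Moles of Cl2 = 185.8 g ÷ 70.9 g/mol = 2.62059 mol
Moles ÷ coefficient: Na: 2.18008/2 = 1.09, Cl2: 2.62059/1 = 2.621
(a) Na has the smaller value, so Na is the limiting reagent.
(b) Moles of NaCl = 2.18008 mol Na × (2/2) = 2.18008 mol; mass = 2.18008 mol × 58.44 g/mol = 127.4 g
(c) Cl2 consumed = 2.18008 × (1/2) = 1.09004 mol; remaining = 2.62059 − 1.09004 = 1.53055 mol; mass = 1.53055 mol × 70.9 g/mol = 108.5 g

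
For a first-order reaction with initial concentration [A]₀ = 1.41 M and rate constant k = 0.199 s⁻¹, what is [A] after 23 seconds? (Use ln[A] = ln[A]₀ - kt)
0.0145 M

ln[A] = ln[A]₀ - k·t = ln(1.41) - (0.199)·(23) = 0.3436 - 4.5770 = -4.2334
[A] = e^(-4.2334) = 0.0145 M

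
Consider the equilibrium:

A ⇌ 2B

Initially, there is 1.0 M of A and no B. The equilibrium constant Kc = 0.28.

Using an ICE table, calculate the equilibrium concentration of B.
[B] = 0.464 M

ICE: [A] = 1.0 − x, [B] = 2x.
Kc = (2x)²/(1.0 − x) = 0.28 ⇒ 4x² + 0.28x − 0.28 = 0.
x = (−0.28 + √(0.28² + 4·4·0.28))/(2·4) = (−0.28 + √4.5584)/8 = 0.23188.
[B] = 2x = 0.464 M.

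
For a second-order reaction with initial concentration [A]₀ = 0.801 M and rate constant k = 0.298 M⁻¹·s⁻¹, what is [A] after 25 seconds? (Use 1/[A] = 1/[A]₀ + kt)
0.1150 M

1/[A] = 1/[A]₀ + k·t = 1/0.801 + (0.298)·(25) = 1.2484 + 7.4500 = 8.6984
[A] = 1/8.6984 = 0.1150 M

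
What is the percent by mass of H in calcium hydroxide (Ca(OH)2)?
Mass of H in formula = 1.008 × 2 = 2.016 g/mol
Molar mass = 74.1 g/mol
% H = (2.016/74.1) × 100% = 2.72%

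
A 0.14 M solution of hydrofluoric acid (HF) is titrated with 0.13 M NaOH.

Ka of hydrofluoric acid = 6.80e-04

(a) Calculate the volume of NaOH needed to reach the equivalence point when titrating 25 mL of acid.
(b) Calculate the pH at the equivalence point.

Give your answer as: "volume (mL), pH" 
V = 26.9 mL, pH = 8.00

(a) At equivalence: moles acid = moles base.
moles acid = 0.14 × 0.025 = 0.0035 mol; V_NaOH = 0.0035/0.13 = 0.02692 L = 26.9 mL.
(b) At equivalence, all acid → conjugate base A⁻ at [A⁻] = 0.0035/0.05192 = 0.06741 M.
Kb = Kw/Ka = 1.0e-14/6.80e-04 = 1.471e-11; [OH⁻] = √(Kb·[A⁻]) = 9.956e-07; pOH = 6.00; pH = 14 − pOH = 8.00.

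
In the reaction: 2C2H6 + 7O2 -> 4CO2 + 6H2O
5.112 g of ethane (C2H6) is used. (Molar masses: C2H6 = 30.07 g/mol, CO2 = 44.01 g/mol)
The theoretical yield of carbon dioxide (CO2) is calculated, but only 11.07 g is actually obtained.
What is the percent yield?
Moles of C2H6 = 5.112 g ÷ 30.07 g/mol = 0.170003 mol
Mole ratio: 4 mol CO2 / 2 mol C2H6
Moles of CO2 = 0.170003 × (4/2) = 0.340007 mol
Theoretical yield = 0.340007 mol × 44.01 g/mol = 14.964 g
Actual yield = 11.07 g
Percent yield = (11.07 / 14.964) × 100% = 74.0%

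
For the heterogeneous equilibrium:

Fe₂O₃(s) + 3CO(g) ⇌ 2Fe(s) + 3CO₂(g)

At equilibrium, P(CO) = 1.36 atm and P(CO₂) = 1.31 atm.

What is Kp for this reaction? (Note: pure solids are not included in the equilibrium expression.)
K_p = 0.894

Solids (Fe₂O₃, Fe) are excluded.
Kp = P(CO₂)³/P(CO)³ = (1.31)³/(1.36)³ = 2.248/2.515 = 0.894.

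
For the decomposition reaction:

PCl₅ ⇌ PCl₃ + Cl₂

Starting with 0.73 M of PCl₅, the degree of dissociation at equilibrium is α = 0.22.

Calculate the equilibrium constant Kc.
K_c = 0.0453

x = α·[A]₀ = 0.22 × 0.73 = 0.1606 M dissociated.
At eq: [PCl₅] = 0.73 − 0.1606 = 0.5694 M; [PCl₃] = [Cl₂] = x = 0.1606 M.
Kc = [PCl₃][Cl₂]/[PCl₅] = (0.1606)²/0.5694 = 0.0453.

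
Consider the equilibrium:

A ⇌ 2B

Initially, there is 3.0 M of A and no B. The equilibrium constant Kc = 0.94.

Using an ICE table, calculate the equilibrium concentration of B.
[B] = 1.461 M

ICE: [A] = 3.0 − x, [B] = 2x.
Kc = (2x)²/(3.0 − x) = 0.94 ⇒ 4x² + 0.94x − 2.82 = 0.
x = (−0.94 + √(0.94² + 4·4·2.82))/(2·4) = (−0.94 + √46.004)/8 = 0.73032.
[B] = 2x = 1.461 M.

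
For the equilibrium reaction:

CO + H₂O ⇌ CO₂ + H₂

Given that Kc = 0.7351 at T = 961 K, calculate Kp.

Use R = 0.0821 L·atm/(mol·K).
K_p = 0.7351

Δn = (moles gaseous products) − (moles gaseous reactants) = 0
T = 961 K; RT = 0.0821 × 961 = 78.8981
Kp = Kc·(RT)^Δn = 0.7351 × (78.8981)^0 = 0.7351 × 1 = 0.7351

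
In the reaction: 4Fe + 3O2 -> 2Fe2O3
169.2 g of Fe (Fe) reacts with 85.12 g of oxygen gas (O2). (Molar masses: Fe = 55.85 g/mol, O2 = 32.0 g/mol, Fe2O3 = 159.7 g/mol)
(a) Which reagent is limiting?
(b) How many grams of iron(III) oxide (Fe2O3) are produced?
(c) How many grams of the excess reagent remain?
(a) Fe, (b) 241.9 g, (c) 12.41 g

Moles of Fe = 169.2 g ÷ 55.85 g/mol = 3.02954 mol
Moles of O2 = 85.12 g ÷ 32.0 g/mol = 2.66 mol
Moles ÷ coefficient: Fe: 3.02954/4 = 0.7574, O2: 2.66/3 = 0.8867
(a) Fe has the smaller value, so Fe is the limiting reagent.
(b) Moles of Fe2O3 = 3.02954 mol Fe × (2/4) = 1.51477 mol; mass = 1.51477 mol × 159.7 g/mol = 241.9 g
(c) O2 consumed = 3.02954 × (3/4) = 2.27216 mol; remaining = 2.66 − 2.27216 = 0.387842 mol; mass = 0.387842 mol × 32.0 g/mol = 12.41 g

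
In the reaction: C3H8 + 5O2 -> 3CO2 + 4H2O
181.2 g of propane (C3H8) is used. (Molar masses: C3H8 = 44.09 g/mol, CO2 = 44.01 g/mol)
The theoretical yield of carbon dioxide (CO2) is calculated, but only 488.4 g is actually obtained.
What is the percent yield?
Moles of C3H8 = 181.2 g ÷ 44.09 g/mol = 4.10978 mol
Mole ratio: 3 mol CO2 / 1 mol C3H8
Moles of CO2 = 4.10978 × (3/1) = 12.3293 mol
Theoretical yield = 12.3293 mol × 44.01 g/mol = 542.61 g
Actual yield = 488.4 g
Percent yield = (488.4 / 542.61) × 100% = 90.0%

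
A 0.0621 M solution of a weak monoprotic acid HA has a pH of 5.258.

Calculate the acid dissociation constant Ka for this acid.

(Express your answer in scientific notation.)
K_a = 4.91e-10

[H⁺] = 10^(−pH) = 10^(−5.258) = 5.521e-06 M. For HA ⇌ H⁺ + A⁻, Ka = x²/(C − x) = (5.521e-06)²/(0.0621 − 5.521e-06) = 4.91e-10.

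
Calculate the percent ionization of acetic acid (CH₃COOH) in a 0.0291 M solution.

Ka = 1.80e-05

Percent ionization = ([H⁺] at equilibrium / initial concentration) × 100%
Percent ionization = 2.46%

Let x = [H⁺]. Ka = x²/(C - x) ⇒ x² + (1.80e-05)x - (1.80e-05)(0.0291) = 0. x = 7.1480e-04. Percent = (7.1480e-04/0.0291) × 100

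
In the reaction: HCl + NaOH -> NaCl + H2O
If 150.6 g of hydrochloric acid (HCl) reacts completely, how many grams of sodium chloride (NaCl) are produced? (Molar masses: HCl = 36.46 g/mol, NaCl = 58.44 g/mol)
Moles of HCl = 150.6 g ÷ 36.46 g/mol = 4.13055 mol
Mole ratio: 1 mol NaCl / 1 mol HCl
Moles of NaCl = 4.13055 × (1/1) = 4.13055 mol
Mass of NaCl = 4.13055 mol × 58.44 g/mol = 241.4 g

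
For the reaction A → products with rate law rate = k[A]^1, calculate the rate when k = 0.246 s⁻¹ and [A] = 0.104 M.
0.02558 M/s

rate = k·[A]^1 = 0.246·(0.104)^1 = 0.246·0.104 = 0.02558 M/s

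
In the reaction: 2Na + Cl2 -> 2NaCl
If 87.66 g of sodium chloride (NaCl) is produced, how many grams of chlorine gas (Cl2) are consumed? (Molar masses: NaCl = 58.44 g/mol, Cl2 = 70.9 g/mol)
Moles of NaCl = 87.66 g ÷ 58.44 g/mol = 1.5 mol
Mole ratio: 1 mol Cl2 / 2 mol NaCl
Moles of Cl2 = 1.5 × (1/2) = 0.75 mol
Mass of Cl2 = 0.75 mol × 70.9 g/mol = 53.18 g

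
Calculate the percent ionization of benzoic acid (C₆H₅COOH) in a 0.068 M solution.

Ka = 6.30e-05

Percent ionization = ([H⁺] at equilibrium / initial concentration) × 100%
Percent ionization = 3%

Let x = [H⁺]. Ka = x²/(C - x) ⇒ x² + (6.30e-05)x - (6.30e-05)(0.068) = 0. x = 2.0385e-03. Percent = (2.0385e-03/0.068) × 100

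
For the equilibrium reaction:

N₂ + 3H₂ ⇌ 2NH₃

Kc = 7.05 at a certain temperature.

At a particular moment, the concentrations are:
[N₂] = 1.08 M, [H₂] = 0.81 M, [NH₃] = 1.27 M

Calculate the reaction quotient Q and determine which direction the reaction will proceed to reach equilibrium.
Q = 2.810, Q < K, reaction proceeds forward (toward products)

Q = ([NH₃]^2) / ([N₂] × [H₂]^3)
  = ((1.27)^2) / ((1.08)·(0.81)^3) = 1.6129/0.57396 = 2.81
Since Q = 2.81 < Kc = 7.05, the reaction proceeds forward (toward products) to reach equilibrium.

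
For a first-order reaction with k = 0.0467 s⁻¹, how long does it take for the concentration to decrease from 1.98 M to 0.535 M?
28.02 s

From ln[A] = ln[A]₀ - k·t: t = ln([A]₀/[A])/k = ln(1.98/0.535)/0.0467 = ln(3.7009)/0.0467 = 1.3086/0.0467 = 28.02 s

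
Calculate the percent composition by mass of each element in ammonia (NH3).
N: 82.27%, H: 17.76%

Molar mass of NH3 = 17.03 g/mol
% N = (1 × 14.01) / 17.03 × 100% = 14.01 / 17.03 × 100% = 82.27%
% H = (3 × 1.008) / 17.03 × 100% = 3.024 / 17.03 × 100% = 17.76%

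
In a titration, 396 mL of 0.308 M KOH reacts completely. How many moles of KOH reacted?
Moles = Molarity × Volume (L)
Moles = 0.308 M × 0.396 L = 0.122 mol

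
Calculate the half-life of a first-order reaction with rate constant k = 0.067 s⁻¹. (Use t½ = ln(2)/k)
10.35 s

t½ = ln(2)/k = 0.6931/0.067 = 10.35 s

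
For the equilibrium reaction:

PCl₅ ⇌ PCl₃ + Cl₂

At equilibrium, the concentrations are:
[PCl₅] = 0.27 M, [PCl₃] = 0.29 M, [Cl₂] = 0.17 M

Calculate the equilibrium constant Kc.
K_c = 0.1826

Kc = ([PCl₃] × [Cl₂]) / ([PCl₅])
   = ((0.29)·(0.17)) / ((0.27))
   = 0.0493 / 0.27 = 0.1826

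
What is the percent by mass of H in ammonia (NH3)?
Mass of H in formula = 1.008 × 3 = 3.024 g/mol
Molar mass = 17.03 g/mol
% H = (3.024/17.03) × 100% = 17.76%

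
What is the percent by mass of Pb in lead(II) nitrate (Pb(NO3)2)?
Mass of Pb in formula = 207.2 × 1 = 207.2 g/mol
Molar mass = 331.22 g/mol
% Pb = (207.2/331.22) × 100% = 62.56%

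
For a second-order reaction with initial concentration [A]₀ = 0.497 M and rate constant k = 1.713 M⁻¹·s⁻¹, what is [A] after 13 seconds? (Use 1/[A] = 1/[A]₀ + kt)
0.0412 M

1/[A] = 1/[A]₀ + k·t = 1/0.497 + (1.713)·(13) = 2.0121 + 22.2690 = 24.2811
[A] = 1/24.2811 = 0.0412 M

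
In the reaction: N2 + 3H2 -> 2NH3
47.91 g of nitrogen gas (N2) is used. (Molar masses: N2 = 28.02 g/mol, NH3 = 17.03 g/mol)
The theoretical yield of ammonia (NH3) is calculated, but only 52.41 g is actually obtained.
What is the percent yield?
Moles of N2 = 47.91 g ÷ 28.02 g/mol = 1.70985 mol
Mole ratio: 2 mol NH3 / 1 mol N2
Moles of NH3 = 1.70985 × (2/1) = 3.4197 mol
Theoretical yield = 3.4197 mol × 17.03 g/mol = 58.237 g
Actual yield = 52.41 g
Percent yield = (52.41 / 58.237) × 100% = 90.0%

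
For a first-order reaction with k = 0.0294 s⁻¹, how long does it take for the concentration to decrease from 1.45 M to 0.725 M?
23.58 s

From ln[A] = ln[A]₀ - k·t: t = ln([A]₀/[A])/k = ln(1.45/0.725)/0.0294 = ln(2.0000)/0.0294 = 0.6931/0.0294 = 23.58 s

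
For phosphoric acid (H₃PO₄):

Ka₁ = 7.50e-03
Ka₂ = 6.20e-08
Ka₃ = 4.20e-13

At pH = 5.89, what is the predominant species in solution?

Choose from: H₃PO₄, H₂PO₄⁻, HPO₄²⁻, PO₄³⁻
H₂PO₄⁻

pKa1 = 2.12, pKa2 = 7.21, pKa3 = 12.38. Each pKa is the crossover between adjacent species; pH = 5.89 lies in the region where H₂PO₄⁻ predominates.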